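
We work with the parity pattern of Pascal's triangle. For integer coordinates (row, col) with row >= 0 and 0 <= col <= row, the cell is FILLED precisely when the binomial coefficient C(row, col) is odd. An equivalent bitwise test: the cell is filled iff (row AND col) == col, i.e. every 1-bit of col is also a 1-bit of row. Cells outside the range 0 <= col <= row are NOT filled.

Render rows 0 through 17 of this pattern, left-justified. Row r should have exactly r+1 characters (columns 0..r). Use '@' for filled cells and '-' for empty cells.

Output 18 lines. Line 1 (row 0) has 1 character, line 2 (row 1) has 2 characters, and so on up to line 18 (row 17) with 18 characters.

Answer: @
@@
@-@
@@@@
@---@
@@--@@
@-@-@-@
@@@@@@@@
@-------@
@@------@@
@-@-----@-@
@@@@----@@@@
@---@---@---@
@@--@@--@@--@@
@-@-@-@-@-@-@-@
@@@@@@@@@@@@@@@@
@---------------@
@@--------------@@

Derivation:
r0=0: @
r1=1: @@
r2=10: @-@
r3=11: @@@@
r4=100: @---@
r5=101: @@--@@
r6=110: @-@-@-@
r7=111: @@@@@@@@
r8=1000: @-------@
r9=1001: @@------@@
r10=1010: @-@-----@-@
r11=1011: @@@@----@@@@
r12=1100: @---@---@---@
r13=1101: @@--@@--@@--@@
r14=1110: @-@-@-@-@-@-@-@
r15=1111: @@@@@@@@@@@@@@@@
r16=10000: @---------------@
r17=10001: @@--------------@@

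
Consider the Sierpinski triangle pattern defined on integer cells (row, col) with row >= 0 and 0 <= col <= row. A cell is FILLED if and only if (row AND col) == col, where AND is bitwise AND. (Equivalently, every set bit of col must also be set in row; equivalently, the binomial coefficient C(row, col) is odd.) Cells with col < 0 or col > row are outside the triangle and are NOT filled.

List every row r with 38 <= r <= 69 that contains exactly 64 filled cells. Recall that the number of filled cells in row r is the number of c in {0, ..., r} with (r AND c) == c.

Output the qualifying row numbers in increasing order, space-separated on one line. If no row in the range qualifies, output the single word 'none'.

Row r has 2^popcount(r) filled cells, so we need popcount(r) = log2(64) = 6.
Scan r = 38..69 and keep those with exactly 6 one-bits:
r=38=100110 popcount=3 -> skip
r=39=100111 popcount=4 -> skip
r=40=101000 popcount=2 -> skip
r=41=101001 popcount=3 -> skip
r=42=101010 popcount=3 -> skip
r=43=101011 popcount=4 -> skip
r=44=101100 popcount=3 -> skip
r=45=101101 popcount=4 -> skip
r=46=101110 popcount=4 -> skip
r=47=101111 popcount=5 -> skip
r=48=110000 popcount=2 -> skip
r=49=110001 popcount=3 -> skip
r=50=110010 popcount=3 -> skip
r=51=110011 popcount=4 -> skip
r=52=110100 popcount=3 -> skip
r=53=110101 popcount=4 -> skip
r=54=110110 popcount=4 -> skip
r=55=110111 popcount=5 -> skip
r=56=111000 popcount=3 -> skip
r=57=111001 popcount=4 -> skip
r=58=111010 popcount=4 -> skip
r=59=111011 popcount=5 -> skip
r=60=111100 popcount=4 -> skip
r=61=111101 popcount=5 -> skip
r=62=111110 popcount=5 -> skip
r=63=111111 popcount=6 -> KEEP
r=64=1000000 popcount=1 -> skip
r=65=1000001 popcount=2 -> skip
r=66=1000010 popcount=2 -> skip
r=67=1000011 popcount=3 -> skip
r=68=1000100 popcount=2 -> skip
r=69=1000101 popcount=3 -> skip
Kept rows: 63

Answer: 63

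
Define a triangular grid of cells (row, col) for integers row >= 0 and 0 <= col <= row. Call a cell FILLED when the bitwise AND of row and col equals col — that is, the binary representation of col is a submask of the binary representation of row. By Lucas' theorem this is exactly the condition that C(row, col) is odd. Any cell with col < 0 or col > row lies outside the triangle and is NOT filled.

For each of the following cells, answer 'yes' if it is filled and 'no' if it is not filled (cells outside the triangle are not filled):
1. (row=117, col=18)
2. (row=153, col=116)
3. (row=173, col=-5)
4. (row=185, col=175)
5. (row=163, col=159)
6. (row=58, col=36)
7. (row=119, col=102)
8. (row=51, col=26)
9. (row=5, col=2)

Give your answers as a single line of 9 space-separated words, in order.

(117,18): row=0b1110101, col=0b10010, row AND col = 0b10000 = 16; 16 != 18 -> empty
(153,116): row=0b10011001, col=0b1110100, row AND col = 0b10000 = 16; 16 != 116 -> empty
(173,-5): col outside [0, 173] -> not filled
(185,175): row=0b10111001, col=0b10101111, row AND col = 0b10101001 = 169; 169 != 175 -> empty
(163,159): row=0b10100011, col=0b10011111, row AND col = 0b10000011 = 131; 131 != 159 -> empty
(58,36): row=0b111010, col=0b100100, row AND col = 0b100000 = 32; 32 != 36 -> empty
(119,102): row=0b1110111, col=0b1100110, row AND col = 0b1100110 = 102; 102 == 102 -> filled
(51,26): row=0b110011, col=0b11010, row AND col = 0b10010 = 18; 18 != 26 -> empty
(5,2): row=0b101, col=0b10, row AND col = 0b0 = 0; 0 != 2 -> empty

Answer: no no no no no no yes no no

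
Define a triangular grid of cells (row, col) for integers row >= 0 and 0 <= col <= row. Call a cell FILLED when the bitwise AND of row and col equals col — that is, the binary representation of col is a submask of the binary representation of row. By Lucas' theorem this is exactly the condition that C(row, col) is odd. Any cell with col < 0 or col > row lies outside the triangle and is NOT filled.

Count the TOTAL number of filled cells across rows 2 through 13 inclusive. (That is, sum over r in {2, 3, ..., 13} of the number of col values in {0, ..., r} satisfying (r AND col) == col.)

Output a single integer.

Answer: 54

Derivation:
r2=10 pc1: +2 =2
r3=11 pc2: +4 =6
r4=100 pc1: +2 =8
r5=101 pc2: +4 =12
r6=110 pc2: +4 =16
r7=111 pc3: +8 =24
r8=1000 pc1: +2 =26
r9=1001 pc2: +4 =30
r10=1010 pc2: +4 =34
r11=1011 pc3: +8 =42
r12=1100 pc2: +4 =46
r13=1101 pc3: +8 =54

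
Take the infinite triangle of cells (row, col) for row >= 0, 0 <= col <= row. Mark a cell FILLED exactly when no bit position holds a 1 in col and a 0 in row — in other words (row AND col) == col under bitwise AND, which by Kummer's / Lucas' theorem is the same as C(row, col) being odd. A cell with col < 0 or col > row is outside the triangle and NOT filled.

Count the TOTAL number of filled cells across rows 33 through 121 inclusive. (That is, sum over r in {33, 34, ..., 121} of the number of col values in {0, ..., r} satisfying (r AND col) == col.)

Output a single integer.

r33=100001 pc2: +4 =4
r34=100010 pc2: +4 =8
r35=100011 pc3: +8 =16
r36=100100 pc2: +4 =20
r37=100101 pc3: +8 =28
r38=100110 pc3: +8 =36
r39=100111 pc4: +16 =52
r40=101000 pc2: +4 =56
r41=101001 pc3: +8 =64
r42=101010 pc3: +8 =72
r43=101011 pc4: +16 =88
r44=101100 pc3: +8 =96
r45=101101 pc4: +16 =112
r46=101110 pc4: +16 =128
r47=101111 pc5: +32 =160
r48=110000 pc2: +4 =164
r49=110001 pc3: +8 =172
r50=110010 pc3: +8 =180
r51=110011 pc4: +16 =196
r52=110100 pc3: +8 =204
r53=110101 pc4: +16 =220
r54=110110 pc4: +16 =236
r55=110111 pc5: +32 =268
r56=111000 pc3: +8 =276
r57=111001 pc4: +16 =292
r58=111010 pc4: +16 =308
r59=111011 pc5: +32 =340
r60=111100 pc4: +16 =356
r61=111101 pc5: +32 =388
r62=111110 pc5: +32 =420
r63=111111 pc6: +64 =484
r64=1000000 pc1: +2 =486
r65=1000001 pc2: +4 =490
r66=1000010 pc2: +4 =494
r67=1000011 pc3: +8 =502
r68=1000100 pc2: +4 =506
r69=1000101 pc3: +8 =514
r70=1000110 pc3: +8 =522
r71=1000111 pc4: +16 =538
r72=1001000 pc2: +4 =542
r73=1001001 pc3: +8 =550
r74=1001010 pc3: +8 =558
r75=1001011 pc4: +16 =574
r76=1001100 pc3: +8 =582
r77=1001101 pc4: +16 =598
r78=1001110 pc4: +16 =614
r79=1001111 pc5: +32 =646
r80=1010000 pc2: +4 =650
r81=1010001 pc3: +8 =658
r82=1010010 pc3: +8 =666
r83=1010011 pc4: +16 =682
r84=1010100 pc3: +8 =690
r85=1010101 pc4: +16 =706
r86=1010110 pc4: +16 =722
r87=1010111 pc5: +32 =754
r88=1011000 pc3: +8 =762
r89=1011001 pc4: +16 =778
r90=1011010 pc4: +16 =794
r91=1011011 pc5: +32 =826
r92=1011100 pc4: +16 =842
r93=1011101 pc5: +32 =874
r94=1011110 pc5: +32 =906
r95=1011111 pc6: +64 =970
r96=1100000 pc2: +4 =974
r97=1100001 pc3: +8 =982
r98=1100010 pc3: +8 =990
r99=1100011 pc4: +16 =1006
r100=1100100 pc3: +8 =1014
r101=1100101 pc4: +16 =1030
r102=1100110 pc4: +16 =1046
r103=1100111 pc5: +32 =1078
r104=1101000 pc3: +8 =1086
r105=1101001 pc4: +16 =1102
r106=1101010 pc4: +16 =1118
r107=1101011 pc5: +32 =1150
r108=1101100 pc4: +16 =1166
r109=1101101 pc5: +32 =1198
r110=1101110 pc5: +32 =1230
r111=1101111 pc6: +64 =1294
r112=1110000 pc3: +8 =1302
r113=1110001 pc4: +16 =1318
r114=1110010 pc4: +16 =1334
r115=1110011 pc5: +32 =1366
r116=1110100 pc4: +16 =1382
r117=1110101 pc5: +32 =1414
r118=1110110 pc5: +32 =1446
r119=1110111 pc6: +64 =1510
r120=1111000 pc4: +16 =1526
r121=1111001 pc5: +32 =1558

Answer: 1558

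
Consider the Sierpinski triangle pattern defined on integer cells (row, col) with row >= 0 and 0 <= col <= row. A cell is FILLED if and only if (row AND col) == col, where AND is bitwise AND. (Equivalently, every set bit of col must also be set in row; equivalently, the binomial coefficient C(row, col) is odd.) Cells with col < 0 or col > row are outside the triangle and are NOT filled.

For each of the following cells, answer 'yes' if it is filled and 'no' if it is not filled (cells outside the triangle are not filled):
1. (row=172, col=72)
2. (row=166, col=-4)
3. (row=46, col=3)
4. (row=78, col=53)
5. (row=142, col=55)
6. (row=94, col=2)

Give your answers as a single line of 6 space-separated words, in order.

(172,72): row=0b10101100, col=0b1001000, row AND col = 0b1000 = 8; 8 != 72 -> empty
(166,-4): col outside [0, 166] -> not filled
(46,3): row=0b101110, col=0b11, row AND col = 0b10 = 2; 2 != 3 -> empty
(78,53): row=0b1001110, col=0b110101, row AND col = 0b100 = 4; 4 != 53 -> empty
(142,55): row=0b10001110, col=0b110111, row AND col = 0b110 = 6; 6 != 55 -> empty
(94,2): row=0b1011110, col=0b10, row AND col = 0b10 = 2; 2 == 2 -> filled

Answer: no no no no no yes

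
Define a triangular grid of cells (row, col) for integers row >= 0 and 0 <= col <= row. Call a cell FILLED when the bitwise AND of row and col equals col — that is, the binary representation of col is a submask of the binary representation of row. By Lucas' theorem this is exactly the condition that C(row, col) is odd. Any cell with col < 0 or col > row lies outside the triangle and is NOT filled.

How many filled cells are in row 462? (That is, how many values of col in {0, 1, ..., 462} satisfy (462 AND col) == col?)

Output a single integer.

462 in binary = 111001110
popcount(462) = number of 1-bits in 111001110 = 6
A col c satisfies (462 AND c) == c iff every set bit of c is also set in 462; each of the 6 set bits of 462 can independently be on or off in c.
count = 2^6 = 64

Answer: 64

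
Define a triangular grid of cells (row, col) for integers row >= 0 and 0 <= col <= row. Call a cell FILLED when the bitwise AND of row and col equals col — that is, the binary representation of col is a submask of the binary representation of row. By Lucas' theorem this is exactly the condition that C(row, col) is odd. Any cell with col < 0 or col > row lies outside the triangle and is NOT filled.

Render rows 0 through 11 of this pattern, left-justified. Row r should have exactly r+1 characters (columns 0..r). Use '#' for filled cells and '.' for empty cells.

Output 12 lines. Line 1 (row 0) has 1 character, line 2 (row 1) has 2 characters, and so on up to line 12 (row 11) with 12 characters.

Answer: #
##
#.#
####
#...#
##..##
#.#.#.#
########
#.......#
##......##
#.#.....#.#
####....####

Derivation:
r0=0: #
r1=1: ##
r2=10: #.#
r3=11: ####
r4=100: #...#
r5=101: ##..##
r6=110: #.#.#.#
r7=111: ########
r8=1000: #.......#
r9=1001: ##......##
r10=1010: #.#.....#.#
r11=1011: ####....####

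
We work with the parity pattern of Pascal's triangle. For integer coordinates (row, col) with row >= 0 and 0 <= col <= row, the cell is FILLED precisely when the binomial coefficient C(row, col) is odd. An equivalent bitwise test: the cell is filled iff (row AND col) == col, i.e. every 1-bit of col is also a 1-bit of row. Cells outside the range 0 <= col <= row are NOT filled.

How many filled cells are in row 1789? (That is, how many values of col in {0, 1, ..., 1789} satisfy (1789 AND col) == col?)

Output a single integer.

Answer: 512

Derivation:
1789 in binary = 11011111101
popcount(1789) = number of 1-bits in 11011111101 = 9
A col c satisfies (1789 AND c) == c iff every set bit of c is also set in 1789; each of the 9 set bits of 1789 can independently be on or off in c.
count = 2^9 = 512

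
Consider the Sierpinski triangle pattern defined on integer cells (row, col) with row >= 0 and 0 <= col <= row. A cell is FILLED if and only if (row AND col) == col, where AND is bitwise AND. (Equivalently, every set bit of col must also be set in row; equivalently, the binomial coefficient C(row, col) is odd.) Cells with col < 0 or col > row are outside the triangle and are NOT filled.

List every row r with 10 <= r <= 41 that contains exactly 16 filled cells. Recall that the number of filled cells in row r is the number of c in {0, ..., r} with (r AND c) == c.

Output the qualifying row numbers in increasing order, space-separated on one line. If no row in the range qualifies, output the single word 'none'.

Row r has 2^popcount(r) filled cells, so we need popcount(r) = log2(16) = 4.
Scan r = 10..41 and keep those with exactly 4 one-bits:
r=10=1010 popcount=2 -> skip
r=11=1011 popcount=3 -> skip
r=12=1100 popcount=2 -> skip
r=13=1101 popcount=3 -> skip
r=14=1110 popcount=3 -> skip
r=15=1111 popcount=4 -> KEEP
r=16=10000 popcount=1 -> skip
r=17=10001 popcount=2 -> skip
r=18=10010 popcount=2 -> skip
r=19=10011 popcount=3 -> skip
r=20=10100 popcount=2 -> skip
r=21=10101 popcount=3 -> skip
r=22=10110 popcount=3 -> skip
r=23=10111 popcount=4 -> KEEP
r=24=11000 popcount=2 -> skip
r=25=11001 popcount=3 -> skip
r=26=11010 popcount=3 -> skip
r=27=11011 popcount=4 -> KEEP
r=28=11100 popcount=3 -> skip
r=29=11101 popcount=4 -> KEEP
r=30=11110 popcount=4 -> KEEP
r=31=11111 popcount=5 -> skip
r=32=100000 popcount=1 -> skip
r=33=100001 popcount=2 -> skip
r=34=100010 popcount=2 -> skip
r=35=100011 popcount=3 -> skip
r=36=100100 popcount=2 -> skip
r=37=100101 popcount=3 -> skip
r=38=100110 popcount=3 -> skip
r=39=100111 popcount=4 -> KEEP
r=40=101000 popcount=2 -> skip
r=41=101001 popcount=3 -> skip
Kept rows: 15 23 27 29 30 39

Answer: 15 23 27 29 30 39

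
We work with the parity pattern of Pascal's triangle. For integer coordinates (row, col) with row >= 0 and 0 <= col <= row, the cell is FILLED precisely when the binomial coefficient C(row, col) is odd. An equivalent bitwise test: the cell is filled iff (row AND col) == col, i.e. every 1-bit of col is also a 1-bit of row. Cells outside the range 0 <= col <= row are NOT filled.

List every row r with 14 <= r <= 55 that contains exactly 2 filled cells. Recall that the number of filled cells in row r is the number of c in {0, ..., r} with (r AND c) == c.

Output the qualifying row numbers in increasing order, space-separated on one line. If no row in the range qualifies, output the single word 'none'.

Answer: 16 32

Derivation:
Row r has 2^popcount(r) filled cells, so we need popcount(r) = log2(2) = 1.
Scan r = 14..55 and keep those with exactly 1 one-bits:
r=14=1110 popcount=3 -> skip
r=15=1111 popcount=4 -> skip
r=16=10000 popcount=1 -> KEEP
r=17=10001 popcount=2 -> skip
r=18=10010 popcount=2 -> skip
r=19=10011 popcount=3 -> skip
r=20=10100 popcount=2 -> skip
r=21=10101 popcount=3 -> skip
r=22=10110 popcount=3 -> skip
r=23=10111 popcount=4 -> skip
r=24=11000 popcount=2 -> skip
r=25=11001 popcount=3 -> skip
r=26=11010 popcount=3 -> skip
r=27=11011 popcount=4 -> skip
r=28=11100 popcount=3 -> skip
r=29=11101 popcount=4 -> skip
r=30=11110 popcount=4 -> skip
r=31=11111 popcount=5 -> skip
r=32=100000 popcount=1 -> KEEP
r=33=100001 popcount=2 -> skip
r=34=100010 popcount=2 -> skip
r=35=100011 popcount=3 -> skip
r=36=100100 popcount=2 -> skip
r=37=100101 popcount=3 -> skip
r=38=100110 popcount=3 -> skip
r=39=100111 popcount=4 -> skip
r=40=101000 popcount=2 -> skip
r=41=101001 popcount=3 -> skip
r=42=101010 popcount=3 -> skip
r=43=101011 popcount=4 -> skip
r=44=101100 popcount=3 -> skip
r=45=101101 popcount=4 -> skip
r=46=101110 popcount=4 -> skip
r=47=101111 popcount=5 -> skip
r=48=110000 popcount=2 -> skip
r=49=110001 popcount=3 -> skip
r=50=110010 popcount=3 -> skip
r=51=110011 popcount=4 -> skip
r=52=110100 popcount=3 -> skip
r=53=110101 popcount=4 -> skip
r=54=110110 popcount=4 -> skip
r=55=110111 popcount=5 -> skip
Kept rows: 16 32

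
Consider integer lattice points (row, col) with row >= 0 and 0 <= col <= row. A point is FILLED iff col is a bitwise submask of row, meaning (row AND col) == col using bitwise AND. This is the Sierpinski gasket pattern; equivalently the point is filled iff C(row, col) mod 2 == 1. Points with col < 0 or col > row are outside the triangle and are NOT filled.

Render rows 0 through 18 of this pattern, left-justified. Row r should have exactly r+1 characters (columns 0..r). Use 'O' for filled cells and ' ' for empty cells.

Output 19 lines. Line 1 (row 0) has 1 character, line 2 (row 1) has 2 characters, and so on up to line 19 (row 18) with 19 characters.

r0=0: O
r1=1: OO
r2=10: O O
r3=11: OOOO
r4=100: O   O
r5=101: OO  OO
r6=110: O O O O
r7=111: OOOOOOOO
r8=1000: O       O
r9=1001: OO      OO
r10=1010: O O     O O
r11=1011: OOOO    OOOO
r12=1100: O   O   O   O
r13=1101: OO  OO  OO  OO
r14=1110: O O O O O O O O
r15=1111: OOOOOOOOOOOOOOOO
r16=10000: O               O
r17=10001: OO              OO
r18=10010: O O             O O

Answer: O
OO
O O
OOOO
O   O
OO  OO
O O O O
OOOOOOOO
O       O
OO      OO
O O     O O
OOOO    OOOO
O   O   O   O
OO  OO  OO  OO
O O O O O O O O
OOOOOOOOOOOOOOOO
O               O
OO              OO
O O             O O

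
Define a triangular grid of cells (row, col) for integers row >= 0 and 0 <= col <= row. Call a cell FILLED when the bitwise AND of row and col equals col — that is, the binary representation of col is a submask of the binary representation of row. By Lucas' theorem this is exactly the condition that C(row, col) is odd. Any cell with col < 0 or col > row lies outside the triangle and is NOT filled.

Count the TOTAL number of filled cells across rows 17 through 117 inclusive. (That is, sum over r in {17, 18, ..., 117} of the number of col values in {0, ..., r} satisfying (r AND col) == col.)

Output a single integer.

r17=10001 pc2: +4 =4
r18=10010 pc2: +4 =8
r19=10011 pc3: +8 =16
r20=10100 pc2: +4 =20
r21=10101 pc3: +8 =28
r22=10110 pc3: +8 =36
r23=10111 pc4: +16 =52
r24=11000 pc2: +4 =56
r25=11001 pc3: +8 =64
r26=11010 pc3: +8 =72
r27=11011 pc4: +16 =88
r28=11100 pc3: +8 =96
r29=11101 pc4: +16 =112
r30=11110 pc4: +16 =128
r31=11111 pc5: +32 =160
r32=100000 pc1: +2 =162
r33=100001 pc2: +4 =166
r34=100010 pc2: +4 =170
r35=100011 pc3: +8 =178
r36=100100 pc2: +4 =182
r37=100101 pc3: +8 =190
r38=100110 pc3: +8 =198
r39=100111 pc4: +16 =214
r40=101000 pc2: +4 =218
r41=101001 pc3: +8 =226
r42=101010 pc3: +8 =234
r43=101011 pc4: +16 =250
r44=101100 pc3: +8 =258
r45=101101 pc4: +16 =274
r46=101110 pc4: +16 =290
r47=101111 pc5: +32 =322
r48=110000 pc2: +4 =326
r49=110001 pc3: +8 =334
r50=110010 pc3: +8 =342
r51=110011 pc4: +16 =358
r52=110100 pc3: +8 =366
r53=110101 pc4: +16 =382
r54=110110 pc4: +16 =398
r55=110111 pc5: +32 =430
r56=111000 pc3: +8 =438
r57=111001 pc4: +16 =454
r58=111010 pc4: +16 =470
r59=111011 pc5: +32 =502
r60=111100 pc4: +16 =518
r61=111101 pc5: +32 =550
r62=111110 pc5: +32 =582
r63=111111 pc6: +64 =646
r64=1000000 pc1: +2 =648
r65=1000001 pc2: +4 =652
r66=1000010 pc2: +4 =656
r67=1000011 pc3: +8 =664
r68=1000100 pc2: +4 =668
r69=1000101 pc3: +8 =676
r70=1000110 pc3: +8 =684
r71=1000111 pc4: +16 =700
r72=1001000 pc2: +4 =704
r73=1001001 pc3: +8 =712
r74=1001010 pc3: +8 =720
r75=1001011 pc4: +16 =736
r76=1001100 pc3: +8 =744
r77=1001101 pc4: +16 =760
r78=1001110 pc4: +16 =776
r79=1001111 pc5: +32 =808
r80=1010000 pc2: +4 =812
r81=1010001 pc3: +8 =820
r82=1010010 pc3: +8 =828
r83=1010011 pc4: +16 =844
r84=1010100 pc3: +8 =852
r85=1010101 pc4: +16 =868
r86=1010110 pc4: +16 =884
r87=1010111 pc5: +32 =916
r88=1011000 pc3: +8 =924
r89=1011001 pc4: +16 =940
r90=1011010 pc4: +16 =956
r91=1011011 pc5: +32 =988
r92=1011100 pc4: +16 =1004
r93=1011101 pc5: +32 =1036
r94=1011110 pc5: +32 =1068
r95=1011111 pc6: +64 =1132
r96=1100000 pc2: +4 =1136
r97=1100001 pc3: +8 =1144
r98=1100010 pc3: +8 =1152
r99=1100011 pc4: +16 =1168
r100=1100100 pc3: +8 =1176
r101=1100101 pc4: +16 =1192
r102=1100110 pc4: +16 =1208
r103=1100111 pc5: +32 =1240
r104=1101000 pc3: +8 =1248
r105=1101001 pc4: +16 =1264
r106=1101010 pc4: +16 =1280
r107=1101011 pc5: +32 =1312
r108=1101100 pc4: +16 =1328
r109=1101101 pc5: +32 =1360
r110=1101110 pc5: +32 =1392
r111=1101111 pc6: +64 =1456
r112=1110000 pc3: +8 =1464
r113=1110001 pc4: +16 =1480
r114=1110010 pc4: +16 =1496
r115=1110011 pc5: +32 =1528
r116=1110100 pc4: +16 =1544
r117=1110101 pc5: +32 =1576

Answer: 1576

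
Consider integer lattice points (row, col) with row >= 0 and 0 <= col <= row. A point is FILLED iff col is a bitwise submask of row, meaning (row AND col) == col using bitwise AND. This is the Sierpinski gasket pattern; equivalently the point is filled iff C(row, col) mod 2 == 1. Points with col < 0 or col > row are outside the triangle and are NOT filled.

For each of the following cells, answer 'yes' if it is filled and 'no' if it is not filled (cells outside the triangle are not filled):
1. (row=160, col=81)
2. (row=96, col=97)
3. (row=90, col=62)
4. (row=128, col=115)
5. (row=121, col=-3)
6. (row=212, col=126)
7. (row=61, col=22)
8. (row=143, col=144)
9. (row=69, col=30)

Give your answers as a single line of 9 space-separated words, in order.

(160,81): row=0b10100000, col=0b1010001, row AND col = 0b0 = 0; 0 != 81 -> empty
(96,97): col outside [0, 96] -> not filled
(90,62): row=0b1011010, col=0b111110, row AND col = 0b11010 = 26; 26 != 62 -> empty
(128,115): row=0b10000000, col=0b1110011, row AND col = 0b0 = 0; 0 != 115 -> empty
(121,-3): col outside [0, 121] -> not filled
(212,126): row=0b11010100, col=0b1111110, row AND col = 0b1010100 = 84; 84 != 126 -> empty
(61,22): row=0b111101, col=0b10110, row AND col = 0b10100 = 20; 20 != 22 -> empty
(143,144): col outside [0, 143] -> not filled
(69,30): row=0b1000101, col=0b11110, row AND col = 0b100 = 4; 4 != 30 -> empty

Answer: no no no no no no no no no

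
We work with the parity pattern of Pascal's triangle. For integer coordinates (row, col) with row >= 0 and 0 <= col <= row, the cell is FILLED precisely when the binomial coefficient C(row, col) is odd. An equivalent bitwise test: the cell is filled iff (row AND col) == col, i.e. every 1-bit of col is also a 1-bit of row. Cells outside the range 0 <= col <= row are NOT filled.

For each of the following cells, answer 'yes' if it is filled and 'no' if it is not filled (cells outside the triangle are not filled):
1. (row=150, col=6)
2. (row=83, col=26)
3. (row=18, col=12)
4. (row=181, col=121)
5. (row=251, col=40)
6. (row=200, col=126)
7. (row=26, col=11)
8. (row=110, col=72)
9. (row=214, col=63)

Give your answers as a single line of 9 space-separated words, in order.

Answer: yes no no no yes no no yes no

Derivation:
(150,6): row=0b10010110, col=0b110, row AND col = 0b110 = 6; 6 == 6 -> filled
(83,26): row=0b1010011, col=0b11010, row AND col = 0b10010 = 18; 18 != 26 -> empty
(18,12): row=0b10010, col=0b1100, row AND col = 0b0 = 0; 0 != 12 -> empty
(181,121): row=0b10110101, col=0b1111001, row AND col = 0b110001 = 49; 49 != 121 -> empty
(251,40): row=0b11111011, col=0b101000, row AND col = 0b101000 = 40; 40 == 40 -> filled
(200,126): row=0b11001000, col=0b1111110, row AND col = 0b1001000 = 72; 72 != 126 -> empty
(26,11): row=0b11010, col=0b1011, row AND col = 0b1010 = 10; 10 != 11 -> empty
(110,72): row=0b1101110, col=0b1001000, row AND col = 0b1001000 = 72; 72 == 72 -> filled
(214,63): row=0b11010110, col=0b111111, row AND col = 0b10110 = 22; 22 != 63 -> empty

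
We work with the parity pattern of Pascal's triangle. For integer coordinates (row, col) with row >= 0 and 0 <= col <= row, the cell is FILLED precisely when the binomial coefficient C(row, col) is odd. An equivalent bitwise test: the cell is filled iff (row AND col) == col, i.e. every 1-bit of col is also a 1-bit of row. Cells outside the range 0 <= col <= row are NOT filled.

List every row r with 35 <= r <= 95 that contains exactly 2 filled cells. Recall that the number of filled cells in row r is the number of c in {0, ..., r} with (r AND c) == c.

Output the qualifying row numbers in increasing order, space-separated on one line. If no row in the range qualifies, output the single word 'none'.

Answer: 64

Derivation:
Row r has 2^popcount(r) filled cells, so we need popcount(r) = log2(2) = 1.
Scan r = 35..95 and keep those with exactly 1 one-bits:
r=35=100011 popcount=3 -> skip
r=36=100100 popcount=2 -> skip
r=37=100101 popcount=3 -> skip
r=38=100110 popcount=3 -> skip
r=39=100111 popcount=4 -> skip
r=40=101000 popcount=2 -> skip
r=41=101001 popcount=3 -> skip
r=42=101010 popcount=3 -> skip
r=43=101011 popcount=4 -> skip
r=44=101100 popcount=3 -> skip
r=45=101101 popcount=4 -> skip
r=46=101110 popcount=4 -> skip
r=47=101111 popcount=5 -> skip
r=48=110000 popcount=2 -> skip
r=49=110001 popcount=3 -> skip
r=50=110010 popcount=3 -> skip
r=51=110011 popcount=4 -> skip
r=52=110100 popcount=3 -> skip
r=53=110101 popcount=4 -> skip
r=54=110110 popcount=4 -> skip
r=55=110111 popcount=5 -> skip
r=56=111000 popcount=3 -> skip
r=57=111001 popcount=4 -> skip
r=58=111010 popcount=4 -> skip
r=59=111011 popcount=5 -> skip
r=60=111100 popcount=4 -> skip
r=61=111101 popcount=5 -> skip
r=62=111110 popcount=5 -> skip
r=63=111111 popcount=6 -> skip
r=64=1000000 popcount=1 -> KEEP
r=65=1000001 popcount=2 -> skip
r=66=1000010 popcount=2 -> skip
r=67=1000011 popcount=3 -> skip
r=68=1000100 popcount=2 -> skip
r=69=1000101 popcount=3 -> skip
r=70=1000110 popcount=3 -> skip
r=71=1000111 popcount=4 -> skip
r=72=1001000 popcount=2 -> skip
r=73=1001001 popcount=3 -> skip
r=74=1001010 popcount=3 -> skip
r=75=1001011 popcount=4 -> skip
r=76=1001100 popcount=3 -> skip
r=77=1001101 popcount=4 -> skip
r=78=1001110 popcount=4 -> skip
r=79=1001111 popcount=5 -> skip
r=80=1010000 popcount=2 -> skip
r=81=1010001 popcount=3 -> skip
r=82=1010010 popcount=3 -> skip
r=83=1010011 popcount=4 -> skip
r=84=1010100 popcount=3 -> skip
r=85=1010101 popcount=4 -> skip
r=86=1010110 popcount=4 -> skip
r=87=1010111 popcount=5 -> skip
r=88=1011000 popcount=3 -> skip
r=89=1011001 popcount=4 -> skip
r=90=1011010 popcount=4 -> skip
r=91=1011011 popcount=5 -> skip
r=92=1011100 popcount=4 -> skip
r=93=1011101 popcount=5 -> skip
r=94=1011110 popcount=5 -> skip
r=95=1011111 popcount=6 -> skip
Kept rows: 64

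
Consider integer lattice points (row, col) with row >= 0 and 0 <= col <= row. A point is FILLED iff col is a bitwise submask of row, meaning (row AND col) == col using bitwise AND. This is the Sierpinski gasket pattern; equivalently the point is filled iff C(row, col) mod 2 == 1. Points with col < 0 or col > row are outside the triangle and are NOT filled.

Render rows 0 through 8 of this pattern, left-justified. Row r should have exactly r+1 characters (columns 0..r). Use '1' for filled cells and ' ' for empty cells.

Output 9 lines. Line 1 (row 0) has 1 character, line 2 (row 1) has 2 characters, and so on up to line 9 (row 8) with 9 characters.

r0=0: 1
r1=1: 11
r2=10: 1 1
r3=11: 1111
r4=100: 1   1
r5=101: 11  11
r6=110: 1 1 1 1
r7=111: 11111111
r8=1000: 1       1

Answer: 1
11
1 1
1111
1   1
11  11
1 1 1 1
11111111
1       1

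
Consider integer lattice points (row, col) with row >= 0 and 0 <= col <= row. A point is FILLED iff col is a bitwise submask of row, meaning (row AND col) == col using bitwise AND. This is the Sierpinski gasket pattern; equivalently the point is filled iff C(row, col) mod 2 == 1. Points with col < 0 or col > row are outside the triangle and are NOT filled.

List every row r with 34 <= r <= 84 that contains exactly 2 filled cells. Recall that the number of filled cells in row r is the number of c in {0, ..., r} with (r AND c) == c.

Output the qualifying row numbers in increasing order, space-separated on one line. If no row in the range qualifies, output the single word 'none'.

Row r has 2^popcount(r) filled cells, so we need popcount(r) = log2(2) = 1.
Scan r = 34..84 and keep those with exactly 1 one-bits:
r=34=100010 popcount=2 -> skip
r=35=100011 popcount=3 -> skip
r=36=100100 popcount=2 -> skip
r=37=100101 popcount=3 -> skip
r=38=100110 popcount=3 -> skip
r=39=100111 popcount=4 -> skip
r=40=101000 popcount=2 -> skip
r=41=101001 popcount=3 -> skip
r=42=101010 popcount=3 -> skip
r=43=101011 popcount=4 -> skip
r=44=101100 popcount=3 -> skip
r=45=101101 popcount=4 -> skip
r=46=101110 popcount=4 -> skip
r=47=101111 popcount=5 -> skip
r=48=110000 popcount=2 -> skip
r=49=110001 popcount=3 -> skip
r=50=110010 popcount=3 -> skip
r=51=110011 popcount=4 -> skip
r=52=110100 popcount=3 -> skip
r=53=110101 popcount=4 -> skip
r=54=110110 popcount=4 -> skip
r=55=110111 popcount=5 -> skip
r=56=111000 popcount=3 -> skip
r=57=111001 popcount=4 -> skip
r=58=111010 popcount=4 -> skip
r=59=111011 popcount=5 -> skip
r=60=111100 popcount=4 -> skip
r=61=111101 popcount=5 -> skip
r=62=111110 popcount=5 -> skip
r=63=111111 popcount=6 -> skip
r=64=1000000 popcount=1 -> KEEP
r=65=1000001 popcount=2 -> skip
r=66=1000010 popcount=2 -> skip
r=67=1000011 popcount=3 -> skip
r=68=1000100 popcount=2 -> skip
r=69=1000101 popcount=3 -> skip
r=70=1000110 popcount=3 -> skip
r=71=1000111 popcount=4 -> skip
r=72=1001000 popcount=2 -> skip
r=73=1001001 popcount=3 -> skip
r=74=1001010 popcount=3 -> skip
r=75=1001011 popcount=4 -> skip
r=76=1001100 popcount=3 -> skip
r=77=1001101 popcount=4 -> skip
r=78=1001110 popcount=4 -> skip
r=79=1001111 popcount=5 -> skip
r=80=1010000 popcount=2 -> skip
r=81=1010001 popcount=3 -> skip
r=82=1010010 popcount=3 -> skip
r=83=1010011 popcount=4 -> skip
r=84=1010100 popcount=3 -> skip
Kept rows: 64

Answer: 64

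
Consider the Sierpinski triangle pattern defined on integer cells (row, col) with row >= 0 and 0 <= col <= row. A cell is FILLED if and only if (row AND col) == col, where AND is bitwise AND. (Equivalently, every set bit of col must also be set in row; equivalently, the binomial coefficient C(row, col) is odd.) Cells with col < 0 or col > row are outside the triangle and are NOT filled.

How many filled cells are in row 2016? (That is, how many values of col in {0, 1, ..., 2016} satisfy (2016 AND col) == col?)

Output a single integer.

Answer: 64

Derivation:
2016 in binary = 11111100000
popcount(2016) = number of 1-bits in 11111100000 = 6
A col c satisfies (2016 AND c) == c iff every set bit of c is also set in 2016; each of the 6 set bits of 2016 can independently be on or off in c.
count = 2^6 = 64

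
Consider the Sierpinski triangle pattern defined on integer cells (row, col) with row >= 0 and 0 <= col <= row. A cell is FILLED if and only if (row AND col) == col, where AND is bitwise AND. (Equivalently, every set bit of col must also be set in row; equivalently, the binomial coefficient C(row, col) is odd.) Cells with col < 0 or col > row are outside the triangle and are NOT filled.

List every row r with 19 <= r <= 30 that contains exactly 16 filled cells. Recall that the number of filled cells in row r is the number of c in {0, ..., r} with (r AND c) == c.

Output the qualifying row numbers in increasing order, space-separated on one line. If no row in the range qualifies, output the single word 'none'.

Row r has 2^popcount(r) filled cells, so we need popcount(r) = log2(16) = 4.
Scan r = 19..30 and keep those with exactly 4 one-bits:
r=19=10011 popcount=3 -> skip
r=20=10100 popcount=2 -> skip
r=21=10101 popcount=3 -> skip
r=22=10110 popcount=3 -> skip
r=23=10111 popcount=4 -> KEEP
r=24=11000 popcount=2 -> skip
r=25=11001 popcount=3 -> skip
r=26=11010 popcount=3 -> skip
r=27=11011 popcount=4 -> KEEP
r=28=11100 popcount=3 -> skip
r=29=11101 popcount=4 -> KEEP
r=30=11110 popcount=4 -> KEEP
Kept rows: 23 27 29 30

Answer: 23 27 29 30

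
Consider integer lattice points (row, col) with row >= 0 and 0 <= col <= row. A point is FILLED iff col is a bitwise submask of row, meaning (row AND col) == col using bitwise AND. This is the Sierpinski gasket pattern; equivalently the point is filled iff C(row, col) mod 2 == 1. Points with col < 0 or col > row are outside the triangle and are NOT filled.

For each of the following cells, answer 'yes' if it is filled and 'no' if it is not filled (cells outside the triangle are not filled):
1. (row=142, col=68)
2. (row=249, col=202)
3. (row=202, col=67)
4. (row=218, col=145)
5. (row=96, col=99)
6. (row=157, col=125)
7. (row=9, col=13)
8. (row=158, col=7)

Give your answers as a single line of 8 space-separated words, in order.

(142,68): row=0b10001110, col=0b1000100, row AND col = 0b100 = 4; 4 != 68 -> empty
(249,202): row=0b11111001, col=0b11001010, row AND col = 0b11001000 = 200; 200 != 202 -> empty
(202,67): row=0b11001010, col=0b1000011, row AND col = 0b1000010 = 66; 66 != 67 -> empty
(218,145): row=0b11011010, col=0b10010001, row AND col = 0b10010000 = 144; 144 != 145 -> empty
(96,99): col outside [0, 96] -> not filled
(157,125): row=0b10011101, col=0b1111101, row AND col = 0b11101 = 29; 29 != 125 -> empty
(9,13): col outside [0, 9] -> not filled
(158,7): row=0b10011110, col=0b111, row AND col = 0b110 = 6; 6 != 7 -> empty

Answer: no no no no no no no no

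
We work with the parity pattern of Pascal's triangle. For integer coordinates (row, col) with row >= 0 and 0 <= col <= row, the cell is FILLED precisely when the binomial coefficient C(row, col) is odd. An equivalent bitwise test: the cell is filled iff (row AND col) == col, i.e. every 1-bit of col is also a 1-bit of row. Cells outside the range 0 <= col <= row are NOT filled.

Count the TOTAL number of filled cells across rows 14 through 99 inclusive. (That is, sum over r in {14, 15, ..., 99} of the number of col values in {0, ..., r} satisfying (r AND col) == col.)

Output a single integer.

r14=1110 pc3: +8 =8
r15=1111 pc4: +16 =24
r16=10000 pc1: +2 =26
r17=10001 pc2: +4 =30
r18=10010 pc2: +4 =34
r19=10011 pc3: +8 =42
r20=10100 pc2: +4 =46
r21=10101 pc3: +8 =54
r22=10110 pc3: +8 =62
r23=10111 pc4: +16 =78
r24=11000 pc2: +4 =82
r25=11001 pc3: +8 =90
r26=11010 pc3: +8 =98
r27=11011 pc4: +16 =114
r28=11100 pc3: +8 =122
r29=11101 pc4: +16 =138
r30=11110 pc4: +16 =154
r31=11111 pc5: +32 =186
r32=100000 pc1: +2 =188
r33=100001 pc2: +4 =192
r34=100010 pc2: +4 =196
r35=100011 pc3: +8 =204
r36=100100 pc2: +4 =208
r37=100101 pc3: +8 =216
r38=100110 pc3: +8 =224
r39=100111 pc4: +16 =240
r40=101000 pc2: +4 =244
r41=101001 pc3: +8 =252
r42=101010 pc3: +8 =260
r43=101011 pc4: +16 =276
r44=101100 pc3: +8 =284
r45=101101 pc4: +16 =300
r46=101110 pc4: +16 =316
r47=101111 pc5: +32 =348
r48=110000 pc2: +4 =352
r49=110001 pc3: +8 =360
r50=110010 pc3: +8 =368
r51=110011 pc4: +16 =384
r52=110100 pc3: +8 =392
r53=110101 pc4: +16 =408
r54=110110 pc4: +16 =424
r55=110111 pc5: +32 =456
r56=111000 pc3: +8 =464
r57=111001 pc4: +16 =480
r58=111010 pc4: +16 =496
r59=111011 pc5: +32 =528
r60=111100 pc4: +16 =544
r61=111101 pc5: +32 =576
r62=111110 pc5: +32 =608
r63=111111 pc6: +64 =672
r64=1000000 pc1: +2 =674
r65=1000001 pc2: +4 =678
r66=1000010 pc2: +4 =682
r67=1000011 pc3: +8 =690
r68=1000100 pc2: +4 =694
r69=1000101 pc3: +8 =702
r70=1000110 pc3: +8 =710
r71=1000111 pc4: +16 =726
r72=1001000 pc2: +4 =730
r73=1001001 pc3: +8 =738
r74=1001010 pc3: +8 =746
r75=1001011 pc4: +16 =762
r76=1001100 pc3: +8 =770
r77=1001101 pc4: +16 =786
r78=1001110 pc4: +16 =802
r79=1001111 pc5: +32 =834
r80=1010000 pc2: +4 =838
r81=1010001 pc3: +8 =846
r82=1010010 pc3: +8 =854
r83=1010011 pc4: +16 =870
r84=1010100 pc3: +8 =878
r85=1010101 pc4: +16 =894
r86=1010110 pc4: +16 =910
r87=1010111 pc5: +32 =942
r88=1011000 pc3: +8 =950
r89=1011001 pc4: +16 =966
r90=1011010 pc4: +16 =982
r91=1011011 pc5: +32 =1014
r92=1011100 pc4: +16 =1030
r93=1011101 pc5: +32 =1062
r94=1011110 pc5: +32 =1094
r95=1011111 pc6: +64 =1158
r96=1100000 pc2: +4 =1162
r97=1100001 pc3: +8 =1170
r98=1100010 pc3: +8 =1178
r99=1100011 pc4: +16 =1194

Answer: 1194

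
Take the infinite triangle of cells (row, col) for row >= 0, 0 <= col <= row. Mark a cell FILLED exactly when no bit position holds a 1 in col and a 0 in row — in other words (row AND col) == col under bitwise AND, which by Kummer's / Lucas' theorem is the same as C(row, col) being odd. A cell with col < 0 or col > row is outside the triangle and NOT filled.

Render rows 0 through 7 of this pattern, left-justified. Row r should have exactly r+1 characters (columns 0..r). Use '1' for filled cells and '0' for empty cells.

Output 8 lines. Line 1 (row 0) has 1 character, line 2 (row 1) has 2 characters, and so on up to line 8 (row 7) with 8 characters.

r0=0: 1
r1=1: 11
r2=10: 101
r3=11: 1111
r4=100: 10001
r5=101: 110011
r6=110: 1010101
r7=111: 11111111

Answer: 1
11
101
1111
10001
110011
1010101
11111111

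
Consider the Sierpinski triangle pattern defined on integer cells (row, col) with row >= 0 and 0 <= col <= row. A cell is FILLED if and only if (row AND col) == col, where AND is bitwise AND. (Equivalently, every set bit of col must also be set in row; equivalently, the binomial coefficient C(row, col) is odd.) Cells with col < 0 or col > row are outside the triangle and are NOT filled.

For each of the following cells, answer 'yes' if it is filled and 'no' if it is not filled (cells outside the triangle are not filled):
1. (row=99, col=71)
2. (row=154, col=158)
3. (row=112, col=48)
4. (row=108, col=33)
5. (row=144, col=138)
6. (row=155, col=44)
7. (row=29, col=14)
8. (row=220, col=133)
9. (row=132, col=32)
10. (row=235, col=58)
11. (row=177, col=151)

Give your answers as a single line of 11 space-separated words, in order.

(99,71): row=0b1100011, col=0b1000111, row AND col = 0b1000011 = 67; 67 != 71 -> empty
(154,158): col outside [0, 154] -> not filled
(112,48): row=0b1110000, col=0b110000, row AND col = 0b110000 = 48; 48 == 48 -> filled
(108,33): row=0b1101100, col=0b100001, row AND col = 0b100000 = 32; 32 != 33 -> empty
(144,138): row=0b10010000, col=0b10001010, row AND col = 0b10000000 = 128; 128 != 138 -> empty
(155,44): row=0b10011011, col=0b101100, row AND col = 0b1000 = 8; 8 != 44 -> empty
(29,14): row=0b11101, col=0b1110, row AND col = 0b1100 = 12; 12 != 14 -> empty
(220,133): row=0b11011100, col=0b10000101, row AND col = 0b10000100 = 132; 132 != 133 -> empty
(132,32): row=0b10000100, col=0b100000, row AND col = 0b0 = 0; 0 != 32 -> empty
(235,58): row=0b11101011, col=0b111010, row AND col = 0b101010 = 42; 42 != 58 -> empty
(177,151): row=0b10110001, col=0b10010111, row AND col = 0b10010001 = 145; 145 != 151 -> empty

Answer: no no yes no no no no no no no no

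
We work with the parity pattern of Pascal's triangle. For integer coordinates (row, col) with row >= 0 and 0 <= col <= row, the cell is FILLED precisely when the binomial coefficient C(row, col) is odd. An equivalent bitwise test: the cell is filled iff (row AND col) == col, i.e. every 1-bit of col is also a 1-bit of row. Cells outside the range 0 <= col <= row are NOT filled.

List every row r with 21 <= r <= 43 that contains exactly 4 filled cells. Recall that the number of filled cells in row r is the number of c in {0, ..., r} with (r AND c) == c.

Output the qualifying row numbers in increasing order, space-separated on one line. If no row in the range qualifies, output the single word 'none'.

Answer: 24 33 34 36 40

Derivation:
Row r has 2^popcount(r) filled cells, so we need popcount(r) = log2(4) = 2.
Scan r = 21..43 and keep those with exactly 2 one-bits:
r=21=10101 popcount=3 -> skip
r=22=10110 popcount=3 -> skip
r=23=10111 popcount=4 -> skip
r=24=11000 popcount=2 -> KEEP
r=25=11001 popcount=3 -> skip
r=26=11010 popcount=3 -> skip
r=27=11011 popcount=4 -> skip
r=28=11100 popcount=3 -> skip
r=29=11101 popcount=4 -> skip
r=30=11110 popcount=4 -> skip
r=31=11111 popcount=5 -> skip
r=32=100000 popcount=1 -> skip
r=33=100001 popcount=2 -> KEEP
r=34=100010 popcount=2 -> KEEP
r=35=100011 popcount=3 -> skip
r=36=100100 popcount=2 -> KEEP
r=37=100101 popcount=3 -> skip
r=38=100110 popcount=3 -> skip
r=39=100111 popcount=4 -> skip
r=40=101000 popcount=2 -> KEEP
r=41=101001 popcount=3 -> skip
r=42=101010 popcount=3 -> skip
r=43=101011 popcount=4 -> skip
Kept rows: 24 33 34 36 40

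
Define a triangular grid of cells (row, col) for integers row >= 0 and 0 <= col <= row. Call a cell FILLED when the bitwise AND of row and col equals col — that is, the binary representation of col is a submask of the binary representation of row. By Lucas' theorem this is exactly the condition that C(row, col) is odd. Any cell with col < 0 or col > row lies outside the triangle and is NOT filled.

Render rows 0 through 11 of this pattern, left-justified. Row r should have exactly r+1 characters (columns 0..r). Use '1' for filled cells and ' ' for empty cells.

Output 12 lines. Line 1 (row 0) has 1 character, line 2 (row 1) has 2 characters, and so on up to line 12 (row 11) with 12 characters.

Answer: 1
11
1 1
1111
1   1
11  11
1 1 1 1
11111111
1       1
11      11
1 1     1 1
1111    1111

Derivation:
r0=0: 1
r1=1: 11
r2=10: 1 1
r3=11: 1111
r4=100: 1   1
r5=101: 11  11
r6=110: 1 1 1 1
r7=111: 11111111
r8=1000: 1       1
r9=1001: 11      11
r10=1010: 1 1     1 1
r11=1011: 1111    1111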